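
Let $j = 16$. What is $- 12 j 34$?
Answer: $-6528$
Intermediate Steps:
$- 12 j 34 = \left(-12\right) 16 \cdot 34 = \left(-192\right) 34 = -6528$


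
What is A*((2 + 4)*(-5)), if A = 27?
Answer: -810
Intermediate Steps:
A*((2 + 4)*(-5)) = 27*((2 + 4)*(-5)) = 27*(6*(-5)) = 27*(-30) = -810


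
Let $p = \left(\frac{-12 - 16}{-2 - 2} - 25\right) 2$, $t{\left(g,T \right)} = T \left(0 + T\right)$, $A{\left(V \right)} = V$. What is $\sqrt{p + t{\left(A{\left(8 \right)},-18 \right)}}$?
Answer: $12 \sqrt{2} \approx 16.971$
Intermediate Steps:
$t{\left(g,T \right)} = T^{2}$ ($t{\left(g,T \right)} = T T = T^{2}$)
$p = -36$ ($p = \left(- \frac{28}{-4} - 25\right) 2 = \left(\left(-28\right) \left(- \frac{1}{4}\right) - 25\right) 2 = \left(7 - 25\right) 2 = \left(-18\right) 2 = -36$)
$\sqrt{p + t{\left(A{\left(8 \right)},-18 \right)}} = \sqrt{-36 + \left(-18\right)^{2}} = \sqrt{-36 + 324} = \sqrt{288} = 12 \sqrt{2}$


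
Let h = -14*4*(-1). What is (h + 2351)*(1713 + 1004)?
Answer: 6539819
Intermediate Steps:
h = 56 (h = -56*(-1) = 56)
(h + 2351)*(1713 + 1004) = (56 + 2351)*(1713 + 1004) = 2407*2717 = 6539819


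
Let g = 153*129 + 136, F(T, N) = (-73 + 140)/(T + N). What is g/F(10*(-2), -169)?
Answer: -3755997/67 ≈ -56060.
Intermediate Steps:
F(T, N) = 67/(N + T)
g = 19873 (g = 19737 + 136 = 19873)
g/F(10*(-2), -169) = 19873/((67/(-169 + 10*(-2)))) = 19873/((67/(-169 - 20))) = 19873/((67/(-189))) = 19873/((67*(-1/189))) = 19873/(-67/189) = 19873*(-189/67) = -3755997/67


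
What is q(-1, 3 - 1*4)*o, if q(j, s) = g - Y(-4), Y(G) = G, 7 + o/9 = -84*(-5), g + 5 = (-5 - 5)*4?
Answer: -152397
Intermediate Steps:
g = -45 (g = -5 + (-5 - 5)*4 = -5 - 10*4 = -5 - 40 = -45)
o = 3717 (o = -63 + 9*(-84*(-5)) = -63 + 9*420 = -63 + 3780 = 3717)
q(j, s) = -41 (q(j, s) = -45 - 1*(-4) = -45 + 4 = -41)
q(-1, 3 - 1*4)*o = -41*3717 = -152397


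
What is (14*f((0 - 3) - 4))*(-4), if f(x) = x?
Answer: 392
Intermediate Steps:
(14*f((0 - 3) - 4))*(-4) = (14*((0 - 3) - 4))*(-4) = (14*(-3 - 4))*(-4) = (14*(-7))*(-4) = -98*(-4) = 392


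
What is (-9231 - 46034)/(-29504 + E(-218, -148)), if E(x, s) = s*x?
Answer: -11053/552 ≈ -20.024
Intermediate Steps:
(-9231 - 46034)/(-29504 + E(-218, -148)) = (-9231 - 46034)/(-29504 - 148*(-218)) = -55265/(-29504 + 32264) = -55265/2760 = -55265*1/2760 = -11053/552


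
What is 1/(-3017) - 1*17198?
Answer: -51886367/3017 ≈ -17198.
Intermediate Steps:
1/(-3017) - 1*17198 = -1/3017 - 17198 = -51886367/3017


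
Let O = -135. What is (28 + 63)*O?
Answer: -12285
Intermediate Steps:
(28 + 63)*O = (28 + 63)*(-135) = 91*(-135) = -12285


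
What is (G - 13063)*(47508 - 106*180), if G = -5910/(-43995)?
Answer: -1089172908780/2933 ≈ -3.7135e+8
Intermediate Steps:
G = 394/2933 (G = -5910*(-1/43995) = 394/2933 ≈ 0.13433)
(G - 13063)*(47508 - 106*180) = (394/2933 - 13063)*(47508 - 106*180) = -38313385*(47508 - 19080)/2933 = -38313385/2933*28428 = -1089172908780/2933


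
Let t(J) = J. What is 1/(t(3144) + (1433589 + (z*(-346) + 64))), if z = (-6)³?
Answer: 1/1511533 ≈ 6.6158e-7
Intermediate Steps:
z = -216
1/(t(3144) + (1433589 + (z*(-346) + 64))) = 1/(3144 + (1433589 + (-216*(-346) + 64))) = 1/(3144 + (1433589 + (74736 + 64))) = 1/(3144 + (1433589 + 74800)) = 1/(3144 + 1508389) = 1/1511533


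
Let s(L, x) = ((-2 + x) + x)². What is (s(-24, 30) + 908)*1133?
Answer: 4840176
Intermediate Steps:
s(L, x) = (-2 + 2*x)²
(s(-24, 30) + 908)*1133 = (4*(-1 + 30)² + 908)*1133 = (4*29² + 908)*1133 = (4*841 + 908)*1133 = (3364 + 908)*1133 = 4272*1133 = 4840176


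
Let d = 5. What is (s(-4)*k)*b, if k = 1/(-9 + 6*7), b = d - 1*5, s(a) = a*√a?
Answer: 0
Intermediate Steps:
s(a) = a^(3/2)
b = 0 (b = 5 - 1*5 = 5 - 5 = 0)
k = 1/33 (k = 1/(-9 + 42) = 1/33 ≈ 0.030303)
(s(-4)*k)*b = ((-4)^(3/2)*(1/33))*0 = (-8*I*(1/33))*0 = -8*I/33*0 = 0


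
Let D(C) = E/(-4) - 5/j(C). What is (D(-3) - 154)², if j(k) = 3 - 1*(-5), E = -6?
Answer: 1500625/64 ≈ 23447.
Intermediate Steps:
j(k) = 8 (j(k) = 3 + 5 = 8)
D(C) = 7/8 (D(C) = -6/(-4) - 5/8 = -6*(-¼) - 5*⅛ = 3/2 - 5/8 = 7/8)
(D(-3) - 154)² = (7/8 - 154)² = (-1225/8)² = 1500625/64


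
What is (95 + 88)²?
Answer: 33489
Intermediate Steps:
(95 + 88)² = 183² = 33489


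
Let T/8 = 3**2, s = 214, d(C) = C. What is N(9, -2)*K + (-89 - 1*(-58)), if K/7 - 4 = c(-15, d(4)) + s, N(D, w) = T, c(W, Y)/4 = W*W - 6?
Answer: 551345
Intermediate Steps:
c(W, Y) = -24 + 4*W**2 (c(W, Y) = 4*(W*W - 6) = 4*(W**2 - 6) = 4*(-6 + W**2) = -24 + 4*W**2)
T = 72 (T = 8*3**2 = 8*9 = 72)
N(D, w) = 72
K = 7658 (K = 28 + 7*((-24 + 4*(-15)**2) + 214) = 28 + 7*((-24 + 4*225) + 214) = 28 + 7*((-24 + 900) + 214) = 28 + 7*(876 + 214) = 28 + 7*1090 = 28 + 7630 = 7658)
N(9, -2)*K + (-89 - 1*(-58)) = 72*7658 + (-89 - 1*(-58)) = 551376 + (-89 + 58) = 551376 - 31 = 551345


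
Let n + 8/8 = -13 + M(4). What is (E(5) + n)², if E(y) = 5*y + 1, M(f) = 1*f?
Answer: 256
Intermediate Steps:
M(f) = f
E(y) = 1 + 5*y
n = -10 (n = -1 + (-13 + 4) = -1 - 9 = -10)
(E(5) + n)² = ((1 + 5*5) - 10)² = ((1 + 25) - 10)² = (26 - 10)² = 16² = 256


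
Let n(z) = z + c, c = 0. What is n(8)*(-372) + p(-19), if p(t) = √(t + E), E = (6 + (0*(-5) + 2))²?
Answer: -2976 + 3*√5 ≈ -2969.3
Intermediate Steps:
n(z) = z (n(z) = z + 0 = z)
E = 64 (E = (6 + (0 + 2))² = (6 + 2)² = 8² = 64)
p(t) = √(64 + t) (p(t) = √(t + 64) = √(64 + t))
n(8)*(-372) + p(-19) = 8*(-372) + √(64 - 19) = -2976 + √45 = -2976 + 3*√5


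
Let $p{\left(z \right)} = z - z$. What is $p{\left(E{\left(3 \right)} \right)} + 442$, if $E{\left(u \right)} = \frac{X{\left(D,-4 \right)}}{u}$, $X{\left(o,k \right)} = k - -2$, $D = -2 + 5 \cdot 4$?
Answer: $442$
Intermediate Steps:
$D = 18$ ($D = -2 + 20 = 18$)
$X{\left(o,k \right)} = 2 + k$ ($X{\left(o,k \right)} = k + 2 = 2 + k$)
$E{\left(u \right)} = - \frac{2}{u}$ ($E{\left(u \right)} = \frac{2 - 4}{u} = - \frac{2}{u}$)
$p{\left(z \right)} = 0$
$p{\left(E{\left(3 \right)} \right)} + 442 = 0 + 442 = 442$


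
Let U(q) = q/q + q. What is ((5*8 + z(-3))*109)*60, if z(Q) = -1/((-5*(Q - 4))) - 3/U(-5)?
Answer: 1864227/7 ≈ 2.6632e+5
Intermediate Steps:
U(q) = 1 + q
z(Q) = 3/4 - 1/(20 - 5*Q) (z(Q) = -1/((-5*(Q - 4))) - 3/(1 - 5) = -1/((-5*(-4 + Q))) - 3/(-4) = -1/(20 - 5*Q) - 3*(-1/4) = -1/(20 - 5*Q) + 3/4 = 3/4 - 1/(20 - 5*Q))
((5*8 + z(-3))*109)*60 = ((5*8 + (-56 + 15*(-3))/(20*(-4 - 3)))*109)*60 = ((40 + (1/20)*(-56 - 45)/(-7))*109)*60 = ((40 + (1/20)*(-1/7)*(-101))*109)*60 = ((40 + 101/140)*109)*60 = ((5701/140)*109)*60 = (621409/140)*60 = 1864227/7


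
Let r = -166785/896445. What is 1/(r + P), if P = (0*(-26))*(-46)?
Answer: -59763/11119 ≈ -5.3749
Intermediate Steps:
r = -11119/59763 (r = -166785*1/896445 = -11119/59763 ≈ -0.18605)
P = 0 (P = 0*(-46) = 0)
1/(r + P) = 1/(-11119/59763 + 0) = 1/(-11119/59763) = -59763/11119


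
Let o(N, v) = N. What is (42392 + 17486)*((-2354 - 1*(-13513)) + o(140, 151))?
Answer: 676561522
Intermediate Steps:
(42392 + 17486)*((-2354 - 1*(-13513)) + o(140, 151)) = (42392 + 17486)*((-2354 - 1*(-13513)) + 140) = 59878*((-2354 + 13513) + 140) = 59878*(11159 + 140) = 59878*11299 = 676561522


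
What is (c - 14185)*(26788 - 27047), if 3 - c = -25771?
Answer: -3001551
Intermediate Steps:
c = 25774 (c = 3 - 1*(-25771) = 3 + 25771 = 25774)
(c - 14185)*(26788 - 27047) = (25774 - 14185)*(26788 - 27047) = 11589*(-259) = -3001551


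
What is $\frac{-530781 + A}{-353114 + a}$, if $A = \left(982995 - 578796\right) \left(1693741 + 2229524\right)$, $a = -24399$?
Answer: $- \frac{1585779258954}{377513} \approx -4.2006 \cdot 10^{6}$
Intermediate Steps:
$A = 1585779789735$ ($A = 404199 \cdot 3923265 = 1585779789735$)
$\frac{-530781 + A}{-353114 + a} = \frac{-530781 + 1585779789735}{-353114 - 24399} = \frac{1585779258954}{-377513} = 1585779258954 \left(- \frac{1}{377513}\right) = - \frac{1585779258954}{377513}$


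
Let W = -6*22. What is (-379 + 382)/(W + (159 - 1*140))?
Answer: -3/113 ≈ -0.026549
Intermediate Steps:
W = -132
(-379 + 382)/(W + (159 - 1*140)) = (-379 + 382)/(-132 + (159 - 1*140)) = 3/(-132 + (159 - 140)) = 3/(-132 + 19) = 3/(-113) = 3*(-1/113) = -3/113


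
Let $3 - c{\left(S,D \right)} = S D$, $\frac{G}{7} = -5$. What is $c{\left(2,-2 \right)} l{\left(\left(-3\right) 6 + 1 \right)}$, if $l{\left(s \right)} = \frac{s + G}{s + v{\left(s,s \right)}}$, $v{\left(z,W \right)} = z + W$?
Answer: $\frac{364}{51} \approx 7.1373$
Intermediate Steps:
$G = -35$ ($G = 7 \left(-5\right) = -35$)
$v{\left(z,W \right)} = W + z$
$l{\left(s \right)} = \frac{-35 + s}{3 s}$ ($l{\left(s \right)} = \frac{s - 35}{s + \left(s + s\right)} = \frac{-35 + s}{s + 2 s} = \frac{-35 + s}{3 s}$)
$c{\left(S,D \right)} = 3 - D S$ ($c{\left(S,D \right)} = 3 - S D = 3 - D S$)
$c{\left(2,-2 \right)} l{\left(\left(-3\right) 6 + 1 \right)} = \left(3 - \left(-2\right) 2\right) \frac{-35 + \left(\left(-3\right) 6 + 1\right)}{3 \left(\left(-3\right) 6 + 1\right)} = \left(3 + 4\right) \frac{-35 + \left(-18 + 1\right)}{3 \left(-18 + 1\right)} = 7 \frac{-35 - 17}{3 \left(-17\right)} = 7 \cdot \frac{1}{3} \left(- \frac{1}{17}\right) \left(-52\right) = 7 \cdot \frac{52}{51} = \frac{364}{51}$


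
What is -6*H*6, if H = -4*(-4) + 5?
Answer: -756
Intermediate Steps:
H = 21 (H = 16 + 5 = 21)
-6*H*6 = -6*21*6 = -126*6 = -756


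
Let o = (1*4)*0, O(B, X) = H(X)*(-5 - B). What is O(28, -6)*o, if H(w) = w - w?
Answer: 0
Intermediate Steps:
H(w) = 0
O(B, X) = 0 (O(B, X) = 0*(-5 - B) = 0)
o = 0 (o = 4*0 = 0)
O(28, -6)*o = 0*0 = 0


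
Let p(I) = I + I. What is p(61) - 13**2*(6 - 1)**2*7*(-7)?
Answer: 207147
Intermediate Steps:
p(I) = 2*I
p(61) - 13**2*(6 - 1)**2*7*(-7) = 2*61 - 13**2*(6 - 1)**2*7*(-7) = 122 - 169*5**2*(-49) = 122 - 169*25*(-49) = 122 - 4225*(-49) = 122 - 1*(-207025) = 122 + 207025 = 207147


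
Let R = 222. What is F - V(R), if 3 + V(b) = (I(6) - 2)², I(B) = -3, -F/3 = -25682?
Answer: 77024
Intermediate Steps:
F = 77046 (F = -3*(-25682) = 77046)
V(b) = 22 (V(b) = -3 + (-3 - 2)² = -3 + (-5)² = -3 + 25 = 22)
F - V(R) = 77046 - 1*22 = 77046 - 22 = 77024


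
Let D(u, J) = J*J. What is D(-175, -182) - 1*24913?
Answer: 8211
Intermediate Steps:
D(u, J) = J²
D(-175, -182) - 1*24913 = (-182)² - 1*24913 = 33124 - 24913 = 8211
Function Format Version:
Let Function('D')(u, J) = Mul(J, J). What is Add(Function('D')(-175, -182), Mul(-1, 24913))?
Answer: 8211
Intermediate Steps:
Function('D')(u, J) = Pow(J, 2)
Add(Function('D')(-175, -182), Mul(-1, 24913)) = Add(Pow(-182, 2), Mul(-1, 24913)) = Add(33124, -24913) = 8211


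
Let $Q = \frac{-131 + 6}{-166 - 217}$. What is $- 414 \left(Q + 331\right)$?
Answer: $- \frac{52535772}{383} \approx -1.3717 \cdot 10^{5}$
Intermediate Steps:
$Q = \frac{125}{383}$ ($Q = - \frac{125}{-383} = \left(-125\right) \left(- \frac{1}{383}\right) = \frac{125}{383} \approx 0.32637$)
$- 414 \left(Q + 331\right) = - 414 \left(\frac{125}{383} + 331\right) = \left(-414\right) \frac{126898}{383} = - \frac{52535772}{383}$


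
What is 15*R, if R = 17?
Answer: 255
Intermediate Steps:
15*R = 15*17 = 255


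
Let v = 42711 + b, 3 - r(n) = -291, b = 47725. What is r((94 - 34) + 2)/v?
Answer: 147/45218 ≈ 0.0032509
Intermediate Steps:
r(n) = 294 (r(n) = 3 - 1*(-291) = 3 + 291 = 294)
v = 90436 (v = 42711 + 47725 = 90436)
r((94 - 34) + 2)/v = 294/90436 = 294*(1/90436) = 147/45218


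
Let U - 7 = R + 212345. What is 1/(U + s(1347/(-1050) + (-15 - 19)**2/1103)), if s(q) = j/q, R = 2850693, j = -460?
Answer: 90647/277833423115 ≈ 3.2626e-7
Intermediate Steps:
U = 3063045 (U = 7 + (2850693 + 212345) = 7 + 3063038 = 3063045)
s(q) = -460/q
1/(U + s(1347/(-1050) + (-15 - 19)**2/1103)) = 1/(3063045 - 460/(1347/(-1050) + (-15 - 19)**2/1103)) = 1/(3063045 - 460/(1347*(-1/1050) + (-34)**2*(1/1103))) = 1/(3063045 - 460/(-449/350 + 1156*(1/1103))) = 1/(3063045 - 460/(-449/350 + 1156/1103)) = 1/(3063045 - 460/(-90647/386050)) = 1/(3063045 - 460*(-386050/90647)) = 1/(3063045 + 177583000/90647) = 1/(277833423115/90647) = 90647/277833423115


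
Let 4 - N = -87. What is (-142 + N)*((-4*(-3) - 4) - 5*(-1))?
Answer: -663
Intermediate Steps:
N = 91 (N = 4 - 1*(-87) = 4 + 87 = 91)
(-142 + N)*((-4*(-3) - 4) - 5*(-1)) = (-142 + 91)*((-4*(-3) - 4) - 5*(-1)) = -51*((12 - 4) + 5) = -51*(8 + 5) = -51*13 = -663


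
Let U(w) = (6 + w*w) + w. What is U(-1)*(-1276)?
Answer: -7656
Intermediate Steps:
U(w) = 6 + w + w² (U(w) = (6 + w²) + w = 6 + w + w²)
U(-1)*(-1276) = (6 - 1 + (-1)²)*(-1276) = (6 - 1 + 1)*(-1276) = 6*(-1276) = -7656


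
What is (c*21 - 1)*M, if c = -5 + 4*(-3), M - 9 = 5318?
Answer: -1907066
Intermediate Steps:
M = 5327 (M = 9 + 5318 = 5327)
c = -17 (c = -5 - 12 = -17)
(c*21 - 1)*M = (-17*21 - 1)*5327 = (-357 - 1)*5327 = -358*5327 = -1907066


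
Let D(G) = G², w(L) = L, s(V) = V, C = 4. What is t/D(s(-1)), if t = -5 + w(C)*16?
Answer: 59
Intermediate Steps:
t = 59 (t = -5 + 4*16 = -5 + 64 = 59)
t/D(s(-1)) = 59/((-1)²) = 59/1 = 59*1 = 59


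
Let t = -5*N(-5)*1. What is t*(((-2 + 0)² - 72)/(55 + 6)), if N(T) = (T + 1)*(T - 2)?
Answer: 9520/61 ≈ 156.07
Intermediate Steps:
N(T) = (1 + T)*(-2 + T)
t = -140 (t = -5*(-2 + (-5)² - 1*(-5))*1 = -5*(-2 + 25 + 5)*1 = -5*28*1 = -140*1 = -140)
t*(((-2 + 0)² - 72)/(55 + 6)) = -140*((-2 + 0)² - 72)/(55 + 6) = -140*((-2)² - 72)/61 = -140*(4 - 72)/61 = -(-9520)/61 = -140*(-68/61) = 9520/61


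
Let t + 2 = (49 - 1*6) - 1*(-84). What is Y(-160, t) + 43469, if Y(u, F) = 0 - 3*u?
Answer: 43949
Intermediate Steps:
t = 125 (t = -2 + ((49 - 1*6) - 1*(-84)) = -2 + ((49 - 6) + 84) = -2 + (43 + 84) = -2 + 127 = 125)
Y(u, F) = -3*u
Y(-160, t) + 43469 = -3*(-160) + 43469 = 480 + 43469 = 43949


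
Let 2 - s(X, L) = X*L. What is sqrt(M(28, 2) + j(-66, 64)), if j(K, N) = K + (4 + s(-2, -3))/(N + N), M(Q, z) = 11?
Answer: I*sqrt(55) ≈ 7.4162*I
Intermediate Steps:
s(X, L) = 2 - L*X (s(X, L) = 2 - X*L = 2 - L*X)
j(K, N) = K (j(K, N) = K + (4 + (2 - 1*(-3)*(-2)))/(N + N) = K + (4 + (2 - 6))/((2*N)) = K + (4 - 4)*(1/(2*N)) = K + 0*(1/(2*N)) = K + 0 = K)
sqrt(M(28, 2) + j(-66, 64)) = sqrt(11 - 66) = sqrt(-55) = I*sqrt(55)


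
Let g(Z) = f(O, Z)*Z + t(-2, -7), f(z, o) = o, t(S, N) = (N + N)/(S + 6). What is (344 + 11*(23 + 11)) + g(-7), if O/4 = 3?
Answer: 1527/2 ≈ 763.50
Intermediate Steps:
t(S, N) = 2*N/(6 + S) (t(S, N) = (2*N)/(6 + S) = 2*N/(6 + S))
O = 12 (O = 4*3 = 12)
g(Z) = -7/2 + Z**2 (g(Z) = Z*Z + 2*(-7)/(6 - 2) = Z**2 + 2*(-7)/4 = Z**2 + 2*(-7)*(1/4) = Z**2 - 7/2 = -7/2 + Z**2)
(344 + 11*(23 + 11)) + g(-7) = (344 + 11*(23 + 11)) + (-7/2 + (-7)**2) = (344 + 11*34) + (-7/2 + 49) = (344 + 374) + 91/2 = 718 + 91/2 = 1527/2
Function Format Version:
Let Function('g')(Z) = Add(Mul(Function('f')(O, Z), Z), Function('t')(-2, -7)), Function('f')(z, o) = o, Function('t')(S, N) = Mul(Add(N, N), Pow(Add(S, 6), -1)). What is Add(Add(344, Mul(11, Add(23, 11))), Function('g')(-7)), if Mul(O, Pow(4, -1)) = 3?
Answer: Rational(1527, 2) ≈ 763.50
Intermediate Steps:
Function('t')(S, N) = Mul(2, N, Pow(Add(6, S), -1)) (Function('t')(S, N) = Mul(Mul(2, N), Pow(Add(6, S), -1)) = Mul(2, N, Pow(Add(6, S), -1)))
O = 12 (O = Mul(4, 3) = 12)
Function('g')(Z) = Add(Rational(-7, 2), Pow(Z, 2)) (Function('g')(Z) = Add(Mul(Z, Z), Mul(2, -7, Pow(Add(6, -2), -1))) = Add(Pow(Z, 2), Mul(2, -7, Pow(4, -1))) = Add(Pow(Z, 2), Mul(2, -7, Rational(1, 4))) = Add(Pow(Z, 2), Rational(-7, 2)) = Add(Rational(-7, 2), Pow(Z, 2)))
Add(Add(344, Mul(11, Add(23, 11))), Function('g')(-7)) = Add(Add(344, Mul(11, Add(23, 11))), Add(Rational(-7, 2), Pow(-7, 2))) = Add(Add(344, Mul(11, 34)), Add(Rational(-7, 2), 49)) = Add(Add(344, 374), Rational(91, 2)) = Add(718, Rational(91, 2)) = Rational(1527, 2)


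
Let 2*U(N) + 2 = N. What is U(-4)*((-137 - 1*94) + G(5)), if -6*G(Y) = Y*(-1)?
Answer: 1381/2 ≈ 690.50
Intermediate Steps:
U(N) = -1 + N/2
G(Y) = Y/6 (G(Y) = -Y*(-1)/6 = -(-1)*Y/6 = Y/6)
U(-4)*((-137 - 1*94) + G(5)) = (-1 + (½)*(-4))*((-137 - 1*94) + (⅙)*5) = (-1 - 2)*((-137 - 94) + ⅚) = -3*(-231 + ⅚) = -3*(-1381/6) = 1381/2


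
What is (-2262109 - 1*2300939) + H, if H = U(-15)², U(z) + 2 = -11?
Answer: -4562879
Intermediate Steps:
U(z) = -13 (U(z) = -2 - 11 = -13)
H = 169 (H = (-13)² = 169)
(-2262109 - 1*2300939) + H = (-2262109 - 1*2300939) + 169 = (-2262109 - 2300939) + 169 = -4563048 + 169 = -4562879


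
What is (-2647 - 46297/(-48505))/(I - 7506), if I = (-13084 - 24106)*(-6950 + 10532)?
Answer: 21391073/1076989546905 ≈ 1.9862e-5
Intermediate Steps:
I = -133214580 (I = -37190*3582 = -133214580)
(-2647 - 46297/(-48505))/(I - 7506) = (-2647 - 46297/(-48505))/(-133214580 - 7506) = (-2647 - 46297*(-1/48505))/(-133222086) = (-2647 + 46297/48505)*(-1/133222086) = -128346438/48505*(-1/133222086) = 21391073/1076989546905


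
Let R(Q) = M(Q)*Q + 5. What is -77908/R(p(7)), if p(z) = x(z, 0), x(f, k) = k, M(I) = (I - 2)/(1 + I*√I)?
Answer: -77908/5 ≈ -15582.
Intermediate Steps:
M(I) = (-2 + I)/(1 + I^(3/2))
p(z) = 0
R(Q) = 5 + Q*(-2 + Q)/(1 + Q^(3/2)) (R(Q) = ((-2 + Q)/(1 + Q^(3/2)))*Q + 5 = Q*(-2 + Q)/(1 + Q^(3/2)) + 5 = 5 + Q*(-2 + Q)/(1 + Q^(3/2)))
-77908/R(p(7)) = -77908*(1 + 0^(3/2))/(5 + 5*0^(3/2) + 0*(-2 + 0)) = -77908*(1 + 0)/(5 + 5*0 + 0*(-2)) = -77908/(5 + 0 + 0) = -77908/(1*5) = -77908/5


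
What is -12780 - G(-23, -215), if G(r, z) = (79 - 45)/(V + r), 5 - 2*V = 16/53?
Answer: -27971816/2189 ≈ -12778.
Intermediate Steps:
V = 249/106 (V = 5/2 - 8/53 = 249/106 ≈ 2.3491)
G(r, z) = 34/(249/106 + r) (G(r, z) = (79 - 45)/(249/106 + r) = 34/(249/106 + r))
-12780 - G(-23, -215) = -12780 - 3604/(249 + 106*(-23)) = -12780 - 3604/(249 - 2438) = -12780 - 3604/(-2189) = -12780 - 3604*(-1)/2189 = -12780 - 1*(-3604/2189) = -12780 + 3604/2189 = -27971816/2189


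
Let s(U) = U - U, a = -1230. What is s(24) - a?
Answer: 1230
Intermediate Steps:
s(U) = 0
s(24) - a = 0 - 1*(-1230) = 0 + 1230 = 1230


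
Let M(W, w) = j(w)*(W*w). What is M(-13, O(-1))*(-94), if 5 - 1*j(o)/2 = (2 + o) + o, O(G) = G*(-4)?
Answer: -48880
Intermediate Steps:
O(G) = -4*G
j(o) = 6 - 4*o (j(o) = 10 - 2*((2 + o) + o) = 10 - 2*(2 + 2*o) = 10 + (-4 - 4*o) = 6 - 4*o)
M(W, w) = W*w*(6 - 4*w) (M(W, w) = (6 - 4*w)*(W*w) = W*w*(6 - 4*w))
M(-13, O(-1))*(-94) = (2*(-13)*(-4*(-1))*(3 - (-8)*(-1)))*(-94) = (2*(-13)*4*(3 - 2*4))*(-94) = (2*(-13)*4*(3 - 8))*(-94) = (2*(-13)*4*(-5))*(-94) = 520*(-94) = -48880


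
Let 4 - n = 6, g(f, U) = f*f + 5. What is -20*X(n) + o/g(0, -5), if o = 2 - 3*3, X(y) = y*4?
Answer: 793/5 ≈ 158.60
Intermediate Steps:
g(f, U) = 5 + f² (g(f, U) = f² + 5 = 5 + f²)
n = -2 (n = 4 - 1*6 = 4 - 6 = -2)
X(y) = 4*y
o = -7 (o = 2 - 9 = -7)
-20*X(n) + o/g(0, -5) = -80*(-2) - 7/(5 + 0²) = -20*(-8) - 7/(5 + 0) = 160 - 7/5 = 793/5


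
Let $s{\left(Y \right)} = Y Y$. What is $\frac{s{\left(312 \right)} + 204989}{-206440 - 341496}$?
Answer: $- \frac{302333}{547936} \approx -0.55177$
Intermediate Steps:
$s{\left(Y \right)} = Y^{2}$
$\frac{s{\left(312 \right)} + 204989}{-206440 - 341496} = \frac{312^{2} + 204989}{-206440 - 341496} = \frac{97344 + 204989}{-547936} = 302333 \left(- \frac{1}{547936}\right) = - \frac{302333}{547936}$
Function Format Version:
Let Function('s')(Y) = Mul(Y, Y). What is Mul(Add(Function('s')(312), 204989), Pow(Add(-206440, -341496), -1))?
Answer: Rational(-302333, 547936) ≈ -0.55177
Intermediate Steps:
Function('s')(Y) = Pow(Y, 2)
Mul(Add(Function('s')(312), 204989), Pow(Add(-206440, -341496), -1)) = Mul(Add(Pow(312, 2), 204989), Pow(Add(-206440, -341496), -1)) = Mul(Add(97344, 204989), Pow(-547936, -1)) = Mul(302333, Rational(-1, 547936)) = Rational(-302333, 547936)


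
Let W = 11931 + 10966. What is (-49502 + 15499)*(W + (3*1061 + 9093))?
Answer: -1195987519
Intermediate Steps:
W = 22897
(-49502 + 15499)*(W + (3*1061 + 9093)) = (-49502 + 15499)*(22897 + (3*1061 + 9093)) = -34003*(22897 + (3183 + 9093)) = -34003*(22897 + 12276) = -34003*35173 = -1195987519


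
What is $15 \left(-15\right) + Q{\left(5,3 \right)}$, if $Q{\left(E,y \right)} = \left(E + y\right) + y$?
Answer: $-214$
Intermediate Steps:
$Q{\left(E,y \right)} = E + 2 y$
$15 \left(-15\right) + Q{\left(5,3 \right)} = 15 \left(-15\right) + \left(5 + 2 \cdot 3\right) = -225 + \left(5 + 6\right) = -225 + 11 = -214$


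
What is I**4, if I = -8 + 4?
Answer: 256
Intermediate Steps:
I = -4
I**4 = (-4)**4 = 256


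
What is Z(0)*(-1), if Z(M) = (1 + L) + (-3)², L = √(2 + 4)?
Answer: -10 - √6 ≈ -12.449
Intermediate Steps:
L = √6 ≈ 2.4495
Z(M) = 10 + √6 (Z(M) = (1 + √6) + (-3)² = (1 + √6) + 9 = 10 + √6)
Z(0)*(-1) = (10 + √6)*(-1) = -10 - √6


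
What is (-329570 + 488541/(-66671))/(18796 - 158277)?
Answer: 21973250011/9299337751 ≈ 2.3629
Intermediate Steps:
(-329570 + 488541/(-66671))/(18796 - 158277) = (-329570 + 488541*(-1/66671))/(-139481) = (-329570 - 488541/66671)*(-1/139481) = -21973250011/66671*(-1/139481) = 21973250011/9299337751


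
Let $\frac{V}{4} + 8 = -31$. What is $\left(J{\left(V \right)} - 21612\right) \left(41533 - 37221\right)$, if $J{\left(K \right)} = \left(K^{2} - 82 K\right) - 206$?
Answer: $66016720$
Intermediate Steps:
$V = -156$ ($V = -32 + 4 \left(-31\right) = -32 - 124 = -156$)
$J{\left(K \right)} = -206 + K^{2} - 82 K$
$\left(J{\left(V \right)} - 21612\right) \left(41533 - 37221\right) = \left(\left(-206 + \left(-156\right)^{2} - -12792\right) - 21612\right) \left(41533 - 37221\right) = \left(\left(-206 + 24336 + 12792\right) - 21612\right) 4312 = \left(36922 - 21612\right) 4312 = 15310 \cdot 4312 = 66016720$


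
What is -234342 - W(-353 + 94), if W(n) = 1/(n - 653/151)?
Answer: -9317906453/39762 ≈ -2.3434e+5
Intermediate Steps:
W(n) = 1/(-653/151 + n) (W(n) = 1/(n - 653*1/151) = 1/(n - 653/151) = 1/(-653/151 + n))
-234342 - W(-353 + 94) = -234342 - 151/(-653 + 151*(-353 + 94)) = -234342 - 151/(-653 + 151*(-259)) = -234342 - 151/(-653 - 39109) = -234342 - 151/(-39762) = -234342 - 151*(-1)/39762 = -234342 - 1*(-151/39762) = -234342 + 151/39762 = -9317906453/39762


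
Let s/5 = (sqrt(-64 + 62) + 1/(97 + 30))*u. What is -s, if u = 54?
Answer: -270/127 - 270*I*sqrt(2) ≈ -2.126 - 381.84*I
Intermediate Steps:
s = 270/127 + 270*I*sqrt(2) (s = 5*((sqrt(-64 + 62) + 1/(97 + 30))*54) = 5*((sqrt(-2) + 1/127)*54) = 5*((I*sqrt(2) + 1/127)*54) = 5*((1/127 + I*sqrt(2))*54) = 5*(54/127 + 54*I*sqrt(2)) = 270/127 + 270*I*sqrt(2) ≈ 2.126 + 381.84*I)
-s = -(270/127 + 270*I*sqrt(2)) = -270/127 - 270*I*sqrt(2)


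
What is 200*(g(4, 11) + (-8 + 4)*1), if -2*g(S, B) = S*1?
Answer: -1200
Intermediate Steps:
g(S, B) = -S/2
200*(g(4, 11) + (-8 + 4)*1) = 200*(-½*4 + (-8 + 4)*1) = 200*(-2 - 4*1) = 200*(-2 - 4) = 200*(-6) = -1200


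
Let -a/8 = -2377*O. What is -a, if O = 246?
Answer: -4677936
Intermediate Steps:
a = 4677936 (a = -(-19016)*246 = -8*(-584742) = 4677936)
-a = -1*4677936 = -4677936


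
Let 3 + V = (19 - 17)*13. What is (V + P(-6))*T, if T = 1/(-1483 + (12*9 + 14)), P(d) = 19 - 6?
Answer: -36/1361 ≈ -0.026451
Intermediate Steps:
P(d) = 13
V = 23 (V = -3 + (19 - 17)*13 = -3 + 2*13 = -3 + 26 = 23)
T = -1/1361 (T = 1/(-1483 + (108 + 14)) = 1/(-1483 + 122) = 1/(-1361) = -1/1361 ≈ -0.00073475)
(V + P(-6))*T = (23 + 13)*(-1/1361) = 36*(-1/1361) = -36/1361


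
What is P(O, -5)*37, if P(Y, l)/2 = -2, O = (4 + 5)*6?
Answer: -148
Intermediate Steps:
O = 54 (O = 9*6 = 54)
P(Y, l) = -4 (P(Y, l) = 2*(-2) = -4)
P(O, -5)*37 = -4*37 = -148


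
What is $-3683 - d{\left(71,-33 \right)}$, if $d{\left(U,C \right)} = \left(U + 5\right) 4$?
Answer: $-3987$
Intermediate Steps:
$d{\left(U,C \right)} = 20 + 4 U$ ($d{\left(U,C \right)} = \left(5 + U\right) 4 = 20 + 4 U$)
$-3683 - d{\left(71,-33 \right)} = -3683 - \left(20 + 4 \cdot 71\right) = -3683 - \left(20 + 284\right) = -3683 - 304 = -3987$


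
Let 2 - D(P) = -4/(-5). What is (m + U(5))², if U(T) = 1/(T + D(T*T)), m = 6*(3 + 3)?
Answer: 1256641/961 ≈ 1307.6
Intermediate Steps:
D(P) = 6/5 (D(P) = 2 - (-4)/(-5) = 2 - (-4)*(-1)/5 = 2 - 1*⅘ = 2 - ⅘ = 6/5)
m = 36 (m = 6*6 = 36)
U(T) = 1/(6/5 + T) (U(T) = 1/(T + 6/5) = 1/(6/5 + T))
(m + U(5))² = (36 + 5/(6 + 5*5))² = (36 + 5/(6 + 25))² = (36 + 5/31)² = (1121/31)² = 1256641/961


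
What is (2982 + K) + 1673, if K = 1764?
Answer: 6419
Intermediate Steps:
(2982 + K) + 1673 = (2982 + 1764) + 1673 = 4746 + 1673 = 6419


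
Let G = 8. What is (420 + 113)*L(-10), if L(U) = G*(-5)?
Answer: -21320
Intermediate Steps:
L(U) = -40 (L(U) = 8*(-5) = -40)
(420 + 113)*L(-10) = (420 + 113)*(-40) = 533*(-40) = -21320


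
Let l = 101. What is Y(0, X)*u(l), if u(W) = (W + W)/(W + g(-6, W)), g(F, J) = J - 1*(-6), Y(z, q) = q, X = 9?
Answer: 909/104 ≈ 8.7404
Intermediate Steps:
g(F, J) = 6 + J (g(F, J) = J + 6 = 6 + J)
u(W) = 2*W/(6 + 2*W) (u(W) = (W + W)/(W + (6 + W)) = (2*W)/(6 + 2*W) = 2*W/(6 + 2*W))
Y(0, X)*u(l) = 9*(101/(3 + 101)) = 9*(101/104) = 909/104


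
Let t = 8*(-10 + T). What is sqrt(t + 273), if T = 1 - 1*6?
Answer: 3*sqrt(17) ≈ 12.369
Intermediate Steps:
T = -5 (T = 1 - 6 = -5)
t = -120 (t = 8*(-10 - 5) = 8*(-15) = -120)
sqrt(t + 273) = sqrt(-120 + 273) = sqrt(153) = 3*sqrt(17)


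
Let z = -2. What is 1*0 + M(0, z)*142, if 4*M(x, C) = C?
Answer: -71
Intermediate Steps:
M(x, C) = C/4
1*0 + M(0, z)*142 = 1*0 + ((¼)*(-2))*142 = 0 - ½*142 = 0 - 71 = -71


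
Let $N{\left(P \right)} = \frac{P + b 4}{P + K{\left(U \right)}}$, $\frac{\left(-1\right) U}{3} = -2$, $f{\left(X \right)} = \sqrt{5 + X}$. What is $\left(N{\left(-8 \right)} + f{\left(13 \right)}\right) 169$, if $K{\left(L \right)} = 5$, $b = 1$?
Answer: $\frac{676}{3} + 507 \sqrt{2} \approx 942.34$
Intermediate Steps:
$U = 6$ ($U = \left(-3\right) \left(-2\right) = 6$)
$N{\left(P \right)} = \frac{4 + P}{5 + P}$ ($N{\left(P \right)} = \frac{P + 1 \cdot 4}{P + 5} = \frac{P + 4}{5 + P} = \frac{4 + P}{5 + P}$)
$\left(N{\left(-8 \right)} + f{\left(13 \right)}\right) 169 = \left(\frac{4 - 8}{5 - 8} + \sqrt{5 + 13}\right) 169 = \left(\frac{1}{-3} \left(-4\right) + \sqrt{18}\right) 169 = \left(\left(- \frac{1}{3}\right) \left(-4\right) + 3 \sqrt{2}\right) 169 = \left(\frac{4}{3} + 3 \sqrt{2}\right) 169 = \frac{676}{3} + 507 \sqrt{2}$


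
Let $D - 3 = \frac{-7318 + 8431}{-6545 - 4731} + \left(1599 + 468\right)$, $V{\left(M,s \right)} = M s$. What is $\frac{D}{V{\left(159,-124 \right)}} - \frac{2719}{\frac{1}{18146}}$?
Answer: $- \frac{3656307699635397}{74105872} \approx -4.9339 \cdot 10^{7}$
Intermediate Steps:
$D = \frac{23340207}{11276}$ ($D = 3 + \left(\frac{-7318 + 8431}{-6545 - 4731} + \left(1599 + 468\right)\right) = 3 + \left(\frac{1113}{-11276} + 2067\right) = 3 + \left(1113 \left(- \frac{1}{11276}\right) + 2067\right) = 3 + \left(- \frac{1113}{11276} + 2067\right) = 3 + \frac{23306379}{11276} = \frac{23340207}{11276} \approx 2069.9$)
$\frac{D}{V{\left(159,-124 \right)}} - \frac{2719}{\frac{1}{18146}} = \frac{23340207}{11276 \cdot 159 \left(-124\right)} - \frac{2719}{\frac{1}{18146}} = \frac{23340207}{11276 \left(-19716\right)} - 2719 \frac{1}{\frac{1}{18146}} = \frac{23340207}{11276} \left(- \frac{1}{19716}\right) - 49338974 = - \frac{7780069}{74105872} - 49338974 = - \frac{3656307699635397}{74105872}$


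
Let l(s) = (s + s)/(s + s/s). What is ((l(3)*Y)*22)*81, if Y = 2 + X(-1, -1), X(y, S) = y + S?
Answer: 0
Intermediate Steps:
X(y, S) = S + y
Y = 0 (Y = 2 + (-1 - 1) = 2 - 2 = 0)
l(s) = 2*s/(1 + s) (l(s) = (2*s)/(s + 1) = (2*s)/(1 + s) = 2*s/(1 + s))
((l(3)*Y)*22)*81 = (((2*3/(1 + 3))*0)*22)*81 = (((2*3/4)*0)*22)*81 = (((2*3*(¼))*0)*22)*81 = (((3/2)*0)*22)*81 = (0*22)*81 = 0*81 = 0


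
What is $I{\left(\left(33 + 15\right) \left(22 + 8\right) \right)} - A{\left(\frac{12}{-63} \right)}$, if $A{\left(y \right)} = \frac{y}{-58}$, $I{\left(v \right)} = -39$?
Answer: $- \frac{23753}{609} \approx -39.003$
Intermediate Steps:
$A{\left(y \right)} = - \frac{y}{58}$ ($A{\left(y \right)} = y \left(- \frac{1}{58}\right) = - \frac{y}{58}$)
$I{\left(\left(33 + 15\right) \left(22 + 8\right) \right)} - A{\left(\frac{12}{-63} \right)} = -39 - - \frac{12 \frac{1}{-63}}{58} = -39 - - \frac{12 \left(- \frac{1}{63}\right)}{58} = -39 - \left(- \frac{1}{58}\right) \left(- \frac{4}{21}\right) = -39 - \frac{2}{609} = - \frac{23753}{609}$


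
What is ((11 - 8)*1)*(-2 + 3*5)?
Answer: 39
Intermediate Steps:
((11 - 8)*1)*(-2 + 3*5) = (3*1)*(-2 + 15) = 3*13 = 39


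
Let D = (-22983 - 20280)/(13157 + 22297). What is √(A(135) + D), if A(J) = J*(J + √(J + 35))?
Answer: √(7050488802 + 52229340*√170)/622 ≈ 141.36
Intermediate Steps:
A(J) = J*(J + √(35 + J))
D = -759/622 (D = -43263/35454 = -43263*1/35454 = -759/622 ≈ -1.2203)
√(A(135) + D) = √(135*(135 + √(35 + 135)) - 759/622) = √(135*(135 + √170) - 759/622) = √((18225 + 135*√170) - 759/622) = √(11335191/622 + 135*√170)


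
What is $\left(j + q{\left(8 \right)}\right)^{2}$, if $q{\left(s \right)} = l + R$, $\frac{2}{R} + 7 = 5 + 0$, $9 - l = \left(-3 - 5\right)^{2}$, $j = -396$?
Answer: $204304$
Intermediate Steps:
$l = -55$ ($l = 9 - \left(-3 - 5\right)^{2} = 9 - \left(-8\right)^{2} = 9 - 64 = -55$)
$R = -1$ ($R = \frac{2}{-7 + \left(5 + 0\right)} = \frac{2}{-7 + 5} = \frac{2}{-2} = 2 \left(- \frac{1}{2}\right) = -1$)
$q{\left(s \right)} = -56$ ($q{\left(s \right)} = -55 - 1 = -56$)
$\left(j + q{\left(8 \right)}\right)^{2} = \left(-396 - 56\right)^{2} = \left(-452\right)^{2} = 204304$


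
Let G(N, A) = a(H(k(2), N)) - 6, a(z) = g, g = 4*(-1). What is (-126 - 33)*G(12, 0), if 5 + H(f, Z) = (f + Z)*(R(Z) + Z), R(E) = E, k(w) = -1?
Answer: 1590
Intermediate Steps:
g = -4
H(f, Z) = -5 + 2*Z*(Z + f) (H(f, Z) = -5 + (f + Z)*(Z + Z) = -5 + (Z + f)*(2*Z) = -5 + 2*Z*(Z + f))
a(z) = -4
G(N, A) = -10 (G(N, A) = -4 - 6 = -10)
(-126 - 33)*G(12, 0) = (-126 - 33)*(-10) = -159*(-10) = 1590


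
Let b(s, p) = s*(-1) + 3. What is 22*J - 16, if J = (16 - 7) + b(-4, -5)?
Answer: 336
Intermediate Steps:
b(s, p) = 3 - s (b(s, p) = -s + 3 = 3 - s)
J = 16 (J = (16 - 7) + (3 - 1*(-4)) = 9 + (3 + 4) = 9 + 7 = 16)
22*J - 16 = 22*16 - 16 = 352 - 16 = 336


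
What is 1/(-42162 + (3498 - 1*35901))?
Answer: -1/74565 ≈ -1.3411e-5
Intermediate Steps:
1/(-42162 + (3498 - 1*35901)) = 1/(-42162 + (3498 - 35901)) = 1/(-42162 - 32403) = 1/(-74565) = -1/74565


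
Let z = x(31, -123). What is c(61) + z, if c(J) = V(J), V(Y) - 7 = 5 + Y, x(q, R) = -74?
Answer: -1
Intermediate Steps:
V(Y) = 12 + Y (V(Y) = 7 + (5 + Y) = 12 + Y)
z = -74
c(J) = 12 + J
c(61) + z = (12 + 61) - 74 = 73 - 74 = -1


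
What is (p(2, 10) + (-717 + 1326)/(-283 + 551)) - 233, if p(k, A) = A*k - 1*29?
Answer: -64247/268 ≈ -239.73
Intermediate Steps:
p(k, A) = -29 + A*k (p(k, A) = A*k - 29 = -29 + A*k)
(p(2, 10) + (-717 + 1326)/(-283 + 551)) - 233 = ((-29 + 10*2) + (-717 + 1326)/(-283 + 551)) - 233 = ((-29 + 20) + 609/268) - 233 = (-9 + 609*(1/268)) - 233 = (-9 + 609/268) - 233 = -1803/268 - 233 = -64247/268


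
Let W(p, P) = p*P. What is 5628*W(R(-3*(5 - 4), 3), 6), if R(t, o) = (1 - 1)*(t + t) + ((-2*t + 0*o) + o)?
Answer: 303912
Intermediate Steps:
R(t, o) = o - 2*t (R(t, o) = 0*(2*t) + ((-2*t + 0) + o) = 0 + (-2*t + o) = 0 + (o - 2*t) = o - 2*t)
W(p, P) = P*p
5628*W(R(-3*(5 - 4), 3), 6) = 5628*(6*(3 - (-6)*(5 - 4))) = 5628*(6*(3 - (-6))) = 5628*(6*(3 - 2*(-3))) = 5628*(6*(3 + 6)) = 5628*(6*9) = 5628*54 = 303912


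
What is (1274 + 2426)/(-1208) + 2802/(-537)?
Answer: -447643/54058 ≈ -8.2808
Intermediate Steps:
(1274 + 2426)/(-1208) + 2802/(-537) = 3700*(-1/1208) + 2802*(-1/537) = -925/302 - 934/179 = -447643/54058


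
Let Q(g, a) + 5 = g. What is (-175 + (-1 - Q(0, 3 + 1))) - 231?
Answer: -402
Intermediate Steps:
Q(g, a) = -5 + g
(-175 + (-1 - Q(0, 3 + 1))) - 231 = (-175 + (-1 - (-5 + 0))) - 231 = (-175 + (-1 - 1*(-5))) - 231 = (-175 + (-1 + 5)) - 231 = (-175 + 4) - 231 = -171 - 231 = -402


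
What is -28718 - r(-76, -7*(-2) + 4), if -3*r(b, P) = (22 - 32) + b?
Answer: -86240/3 ≈ -28747.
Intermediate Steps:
r(b, P) = 10/3 - b/3 (r(b, P) = -((22 - 32) + b)/3 = -(-10 + b)/3 = 10/3 - b/3)
-28718 - r(-76, -7*(-2) + 4) = -28718 - (10/3 - ⅓*(-76)) = -28718 - (10/3 + 76/3) = -28718 - 1*86/3 = -28718 - 86/3 = -86240/3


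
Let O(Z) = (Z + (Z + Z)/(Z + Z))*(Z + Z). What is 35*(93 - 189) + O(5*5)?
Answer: -2060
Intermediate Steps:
O(Z) = 2*Z*(1 + Z) (O(Z) = (Z + (2*Z)/((2*Z)))*(2*Z) = (Z + (2*Z)*(1/(2*Z)))*(2*Z) = (Z + 1)*(2*Z) = (1 + Z)*(2*Z) = 2*Z*(1 + Z))
35*(93 - 189) + O(5*5) = 35*(93 - 189) + 2*(5*5)*(1 + 5*5) = 35*(-96) + 2*25*(1 + 25) = -3360 + 2*25*26 = -3360 + 1300 = -2060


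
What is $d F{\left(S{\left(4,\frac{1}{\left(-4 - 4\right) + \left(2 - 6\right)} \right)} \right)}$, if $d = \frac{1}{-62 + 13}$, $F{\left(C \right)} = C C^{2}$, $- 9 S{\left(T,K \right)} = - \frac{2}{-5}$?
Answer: $\frac{8}{4465125} \approx 1.7917 \cdot 10^{-6}$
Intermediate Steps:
$S{\left(T,K \right)} = - \frac{2}{45}$ ($S{\left(T,K \right)} = - \frac{\left(-2\right) \frac{1}{-5}}{9} = - \frac{\left(-2\right) \left(- \frac{1}{5}\right)}{9} = \left(- \frac{1}{9}\right) \frac{2}{5} = - \frac{2}{45}$)
$F{\left(C \right)} = C^{3}$
$d = - \frac{1}{49}$ ($d = \frac{1}{-49} = - \frac{1}{49} \approx -0.020408$)
$d F{\left(S{\left(4,\frac{1}{\left(-4 - 4\right) + \left(2 - 6\right)} \right)} \right)} = - \frac{\left(- \frac{2}{45}\right)^{3}}{49} = \left(- \frac{1}{49}\right) \left(- \frac{8}{91125}\right) = \frac{8}{4465125}$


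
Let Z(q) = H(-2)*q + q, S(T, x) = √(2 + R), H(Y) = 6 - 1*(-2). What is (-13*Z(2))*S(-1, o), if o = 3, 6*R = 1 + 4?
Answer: -39*√102 ≈ -393.88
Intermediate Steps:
R = ⅚ (R = (1 + 4)/6 = (⅙)*5 = ⅚ ≈ 0.83333)
H(Y) = 8 (H(Y) = 6 + 2 = 8)
S(T, x) = √102/6 (S(T, x) = √(2 + ⅚) = √(17/6) = √102/6)
Z(q) = 9*q (Z(q) = 8*q + q = 9*q)
(-13*Z(2))*S(-1, o) = (-117*2)*(√102/6) = (-13*18)*(√102/6) = -39*√102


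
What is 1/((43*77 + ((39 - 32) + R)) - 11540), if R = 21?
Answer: -1/8201 ≈ -0.00012194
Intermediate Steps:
1/((43*77 + ((39 - 32) + R)) - 11540) = 1/((43*77 + ((39 - 32) + 21)) - 11540) = 1/((3311 + (7 + 21)) - 11540) = 1/((3311 + 28) - 11540) = 1/(3339 - 11540) = 1/(-8201) = -1/8201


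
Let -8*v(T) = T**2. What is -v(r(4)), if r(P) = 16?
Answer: 32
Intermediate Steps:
v(T) = -T**2/8
-v(r(4)) = -(-1)*16**2/8 = -(-1)*256/8 = -1*(-32) = 32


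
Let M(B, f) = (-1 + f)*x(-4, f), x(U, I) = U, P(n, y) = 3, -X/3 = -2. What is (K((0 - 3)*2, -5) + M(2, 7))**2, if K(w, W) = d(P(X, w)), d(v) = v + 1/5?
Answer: 10816/25 ≈ 432.64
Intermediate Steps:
X = 6 (X = -3*(-2) = 6)
M(B, f) = 4 - 4*f (M(B, f) = (-1 + f)*(-4) = 4 - 4*f)
d(v) = 1/5 + v (d(v) = v + 1/5 = 1/5 + v)
K(w, W) = 16/5 (K(w, W) = 1/5 + 3 = 16/5)
(K((0 - 3)*2, -5) + M(2, 7))**2 = (16/5 + (4 - 4*7))**2 = (16/5 + (4 - 28))**2 = (16/5 - 24)**2 = (-104/5)**2 = 10816/25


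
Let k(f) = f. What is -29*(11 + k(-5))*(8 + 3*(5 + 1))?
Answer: -4524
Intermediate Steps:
-29*(11 + k(-5))*(8 + 3*(5 + 1)) = -29*(11 - 5)*(8 + 3*(5 + 1)) = -174*(8 + 3*6) = -174*(8 + 18) = -174*26 = -29*156 = -4524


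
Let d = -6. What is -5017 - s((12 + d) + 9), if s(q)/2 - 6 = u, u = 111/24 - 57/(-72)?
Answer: -30239/6 ≈ -5039.8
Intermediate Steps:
u = 65/12 (u = 111*(1/24) - 57*(-1/72) = 37/8 + 19/24 = 65/12 ≈ 5.4167)
s(q) = 137/6 (s(q) = 12 + 2*(65/12) = 12 + 65/6 = 137/6)
-5017 - s((12 + d) + 9) = -5017 - 1*137/6 = -5017 - 137/6 = -30239/6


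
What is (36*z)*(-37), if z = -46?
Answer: 61272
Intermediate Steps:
(36*z)*(-37) = (36*(-46))*(-37) = -1656*(-37) = 61272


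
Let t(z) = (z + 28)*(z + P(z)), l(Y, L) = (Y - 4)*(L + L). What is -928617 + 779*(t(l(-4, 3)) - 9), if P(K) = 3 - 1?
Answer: -218948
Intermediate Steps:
P(K) = 2
l(Y, L) = 2*L*(-4 + Y) (l(Y, L) = (-4 + Y)*(2*L) = 2*L*(-4 + Y))
t(z) = (2 + z)*(28 + z) (t(z) = (z + 28)*(z + 2) = (28 + z)*(2 + z) = (2 + z)*(28 + z))
-928617 + 779*(t(l(-4, 3)) - 9) = -928617 + 779*((56 + (2*3*(-4 - 4))² + 30*(2*3*(-4 - 4))) - 9) = -928617 + 779*((56 + (2*3*(-8))² + 30*(2*3*(-8))) - 9) = -928617 + 779*((56 + (-48)² + 30*(-48)) - 9) = -928617 + 779*((56 + 2304 - 1440) - 9) = -928617 + 779*(920 - 9) = -928617 + 779*911 = -928617 + 709669 = -218948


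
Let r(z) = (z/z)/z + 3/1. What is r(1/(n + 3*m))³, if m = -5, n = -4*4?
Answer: -21952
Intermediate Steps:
n = -16
r(z) = 3 + 1/z (r(z) = 1/z + 3*1 = 1/z + 3 = 3 + 1/z)
r(1/(n + 3*m))³ = (3 + 1/(1/(-16 + 3*(-5))))³ = (3 + 1/(1/(-16 - 15)))³ = (3 + 1/(1/(-31)))³ = (3 + 1/(-1/31))³ = (3 - 31)³ = (-28)³ = -21952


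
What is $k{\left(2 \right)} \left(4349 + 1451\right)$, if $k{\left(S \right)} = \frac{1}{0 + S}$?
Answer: $2900$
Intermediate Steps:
$k{\left(S \right)} = \frac{1}{S}$
$k{\left(2 \right)} \left(4349 + 1451\right) = \frac{4349 + 1451}{2} = \frac{1}{2} \cdot 5800 = 2900$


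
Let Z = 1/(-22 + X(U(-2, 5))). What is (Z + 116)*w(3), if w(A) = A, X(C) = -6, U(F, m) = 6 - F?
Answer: 9741/28 ≈ 347.89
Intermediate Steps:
Z = -1/28 (Z = 1/(-22 - 6) = 1/(-28) = -1/28 ≈ -0.035714)
(Z + 116)*w(3) = (-1/28 + 116)*3 = (3247/28)*3 = 9741/28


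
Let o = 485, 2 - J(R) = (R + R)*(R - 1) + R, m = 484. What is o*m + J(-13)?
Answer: 234391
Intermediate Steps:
J(R) = 2 - R - 2*R*(-1 + R) (J(R) = 2 - ((R + R)*(R - 1) + R) = 2 - ((2*R)*(-1 + R) + R) = 2 - (2*R*(-1 + R) + R) = 2 - (R + 2*R*(-1 + R)) = 2 + (-R - 2*R*(-1 + R)) = 2 - R - 2*R*(-1 + R))
o*m + J(-13) = 485*484 + (2 - 13 - 2*(-13)**2) = 234740 + (2 - 13 - 2*169) = 234740 + (2 - 13 - 338) = 234740 - 349 = 234391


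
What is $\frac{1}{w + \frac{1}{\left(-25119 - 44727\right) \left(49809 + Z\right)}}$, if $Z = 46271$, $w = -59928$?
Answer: $- \frac{6710803680}{402165042935041} \approx -1.6687 \cdot 10^{-5}$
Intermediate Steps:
$\frac{1}{w + \frac{1}{\left(-25119 - 44727\right) \left(49809 + Z\right)}} = \frac{1}{-59928 + \frac{1}{\left(-25119 - 44727\right) \left(49809 + 46271\right)}} = \frac{1}{-59928 + \frac{1}{\left(-69846\right) 96080}} = \frac{1}{-59928 + \frac{1}{-6710803680}} = \frac{1}{-59928 - \frac{1}{6710803680}} = \frac{1}{- \frac{402165042935041}{6710803680}} = - \frac{6710803680}{402165042935041}$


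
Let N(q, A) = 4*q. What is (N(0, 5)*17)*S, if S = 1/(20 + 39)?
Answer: 0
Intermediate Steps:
S = 1/59 ≈ 0.016949
(N(0, 5)*17)*S = ((4*0)*17)*(1/59) = (0*17)*(1/59) = 0*(1/59) = 0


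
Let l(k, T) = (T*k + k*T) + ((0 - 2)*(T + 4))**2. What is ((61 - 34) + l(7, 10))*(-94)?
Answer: -89394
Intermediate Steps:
l(k, T) = (-8 - 2*T)**2 + 2*T*k (l(k, T) = (T*k + T*k) + (-2*(4 + T))**2 = 2*T*k + (-8 - 2*T)**2 = (-8 - 2*T)**2 + 2*T*k)
((61 - 34) + l(7, 10))*(-94) = ((61 - 34) + (4*(4 + 10)**2 + 2*10*7))*(-94) = (27 + (4*14**2 + 140))*(-94) = (27 + (4*196 + 140))*(-94) = (27 + (784 + 140))*(-94) = (27 + 924)*(-94) = 951*(-94) = -89394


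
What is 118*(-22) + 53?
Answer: -2543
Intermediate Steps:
118*(-22) + 53 = -2596 + 53 = -2543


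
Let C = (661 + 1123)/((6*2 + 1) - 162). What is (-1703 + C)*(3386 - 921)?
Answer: -629883915/149 ≈ -4.2274e+6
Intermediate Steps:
C = -1784/149 (C = 1784/((12 + 1) - 162) = 1784/(13 - 162) = 1784/(-149) = 1784*(-1/149) = -1784/149 ≈ -11.973)
(-1703 + C)*(3386 - 921) = (-1703 - 1784/149)*(3386 - 921) = -255531/149*2465 = -629883915/149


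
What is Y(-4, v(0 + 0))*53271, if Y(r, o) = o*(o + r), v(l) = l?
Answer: 0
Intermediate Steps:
Y(-4, v(0 + 0))*53271 = ((0 + 0)*((0 + 0) - 4))*53271 = (0*(0 - 4))*53271 = (0*(-4))*53271 = 0*53271 = 0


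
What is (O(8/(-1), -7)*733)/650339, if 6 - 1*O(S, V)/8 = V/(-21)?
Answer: 99688/1951017 ≈ 0.051095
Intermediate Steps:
O(S, V) = 48 + 8*V/21 (O(S, V) = 48 - 8*V/(-21) = 48 - 8*V*(-1)/21 = 48 - (-8)*V/21 = 48 + 8*V/21)
(O(8/(-1), -7)*733)/650339 = ((48 + (8/21)*(-7))*733)/650339 = ((48 - 8/3)*733)*(1/650339) = ((136/3)*733)*(1/650339) = (99688/3)*(1/650339) = 99688/1951017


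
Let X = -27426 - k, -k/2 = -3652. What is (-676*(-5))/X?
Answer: -338/3473 ≈ -0.097322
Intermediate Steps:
k = 7304 (k = -2*(-3652) = 7304)
X = -34730 (X = -27426 - 1*7304 = -27426 - 7304 = -34730)
(-676*(-5))/X = -676*(-5)/(-34730) = 3380*(-1/34730) = -338/3473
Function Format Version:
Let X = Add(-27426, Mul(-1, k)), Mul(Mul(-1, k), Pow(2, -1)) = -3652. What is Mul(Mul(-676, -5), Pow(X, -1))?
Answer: Rational(-338, 3473) ≈ -0.097322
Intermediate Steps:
k = 7304 (k = Mul(-2, -3652) = 7304)
X = -34730 (X = Add(-27426, Mul(-1, 7304)) = Add(-27426, -7304) = -34730)
Mul(Mul(-676, -5), Pow(X, -1)) = Mul(Mul(-676, -5), Pow(-34730, -1)) = Mul(3380, Rational(-1, 34730)) = Rational(-338, 3473)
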